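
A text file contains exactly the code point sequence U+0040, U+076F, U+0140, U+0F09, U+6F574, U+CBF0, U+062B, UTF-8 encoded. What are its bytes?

40 DD AF C5 80 E0 BC 89 F1 AF 95 B4 EC AF B0 D8 AB

U+0040: 1-byte form → 40.
U+076F: 2-byte form → DD AF.
U+0140: 2-byte form → C5 80.
U+0F09: 3-byte form → E0 BC 89.
U+6F574: 4-byte form → F1 AF 95 B4.
U+CBF0: 3-byte form → EC AF B0.
U+062B: 2-byte form → D8 AB.
Concatenated (17 bytes): 40 DD AF C5 80 E0 BC 89 F1 AF 95 B4 EC AF B0 D8 AB.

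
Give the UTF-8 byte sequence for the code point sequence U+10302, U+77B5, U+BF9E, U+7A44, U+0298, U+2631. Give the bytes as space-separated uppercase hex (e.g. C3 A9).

F0 90 8C 82 E7 9E B5 EB BE 9E E7 A9 84 CA 98 E2 98 B1

U+10302: 4-byte form → F0 90 8C 82.
U+77B5: 3-byte form → E7 9E B5.
U+BF9E: 3-byte form → EB BE 9E.
U+7A44: 3-byte form → E7 A9 84.
U+0298: 2-byte form → CA 98.
U+2631: 3-byte form → E2 98 B1.
Concatenated (18 bytes): F0 90 8C 82 E7 9E B5 EB BE 9E E7 A9 84 CA 98 E2 98 B1.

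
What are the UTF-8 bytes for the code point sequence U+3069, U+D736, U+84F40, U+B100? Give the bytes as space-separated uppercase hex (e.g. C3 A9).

U+3069: 3-byte form → E3 81 A9.
U+D736: 3-byte form → ED 9C B6.
U+84F40: 4-byte form → F2 84 BD 80.
U+B100: 3-byte form → EB 84 80.
Concatenated (13 bytes): E3 81 A9 ED 9C B6 F2 84 BD 80 EB 84 80.

E3 81 A9 ED 9C B6 F2 84 BD 80 EB 84 80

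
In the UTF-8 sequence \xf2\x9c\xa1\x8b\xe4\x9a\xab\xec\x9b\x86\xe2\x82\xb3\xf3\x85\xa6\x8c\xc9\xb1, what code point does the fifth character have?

Offset 0: leading byte 0xF2 = 11110010 → 4-byte char #1 = F2 9C A1 8B.
Offset 4: leading byte 0xE4 = 11100100 → 3-byte char #2 = E4 9A AB.
Offset 7: leading byte 0xEC = 11101100 → 3-byte char #3 = EC 9B 86.
Offset 10: leading byte 0xE2 = 11100010 → 3-byte char #4 = E2 82 B3.
Offset 13: leading byte 0xF3 = 11110011 → 4-byte char #5 = F3 85 A6 8C.
Leading byte 0xF3 = 11110011 matches 11110xxx → 4-byte sequence.
Byte 1: 0xF3 = 11110011, payload 011 (3 bits).
Byte 2: 0x85 = 10000101 (10xxxxxx ✓), payload 000101.
Byte 3: 0xA6 = 10100110 (10xxxxxx ✓), payload 100110.
Byte 4: 0x8C = 10001100 (10xxxxxx ✓), payload 001100.
Concatenate: 011000101100110001100 = 0xC598C (21 bits → U+C598C).

U+C598C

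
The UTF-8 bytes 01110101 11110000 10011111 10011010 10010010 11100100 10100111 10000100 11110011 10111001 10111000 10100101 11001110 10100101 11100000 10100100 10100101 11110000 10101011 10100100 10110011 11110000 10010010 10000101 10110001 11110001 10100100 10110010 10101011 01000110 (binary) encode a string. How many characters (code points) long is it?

10

Byte at offset 0: 0x75 = 01110101 → 1-byte char (#1). Advance 1.
Byte at offset 1: 0xF0 = 11110000 → 4-byte char (#2). Advance 4.
Byte at offset 5: 0xE4 = 11100100 → 3-byte char (#3). Advance 3.
Byte at offset 8: 0xF3 = 11110011 → 4-byte char (#4). Advance 4.
Byte at offset 12: 0xCE = 11001110 → 2-byte char (#5). Advance 2.
Byte at offset 14: 0xE0 = 11100000 → 3-byte char (#6). Advance 3.
Byte at offset 17: 0xF0 = 11110000 → 4-byte char (#7). Advance 4.
Byte at offset 21: 0xF0 = 11110000 → 4-byte char (#8). Advance 4.
Byte at offset 25: 0xF1 = 11110001 → 4-byte char (#9). Advance 4.
Byte at offset 29: 0x46 = 01000110 → 1-byte char (#10). Advance 1.
Reached end at offset 30 after 10 code points.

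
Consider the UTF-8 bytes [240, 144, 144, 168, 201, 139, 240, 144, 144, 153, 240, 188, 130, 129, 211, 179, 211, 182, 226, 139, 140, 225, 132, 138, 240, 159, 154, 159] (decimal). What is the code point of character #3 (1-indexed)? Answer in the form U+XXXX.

U+10419

Offset 0: leading byte 0xF0 = 11110000 → 4-byte char #1 = F0 90 90 A8.
Offset 4: leading byte 0xC9 = 11001001 → 2-byte char #2 = C9 8B.
Offset 6: leading byte 0xF0 = 11110000 → 4-byte char #3 = F0 90 90 99.
Leading byte 0xF0 = 11110000 matches 11110xxx → 4-byte sequence.
Byte 1: 0xF0 = 11110000, payload 000 (3 bits).
Byte 2: 0x90 = 10010000 (10xxxxxx ✓), payload 010000.
Byte 3: 0x90 = 10010000 (10xxxxxx ✓), payload 010000.
Byte 4: 0x99 = 10011001 (10xxxxxx ✓), payload 011001.
Concatenate: 000010000010000011001 = 0x10419 (21 bits → U+10419).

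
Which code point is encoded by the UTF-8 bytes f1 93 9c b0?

U+53730

Leading byte 0xF1 = 11110001 matches 11110xxx → 4-byte sequence.
Byte 1: 0xF1 = 11110001, payload 001 (3 bits).
Byte 2: 0x93 = 10010011 (10xxxxxx ✓), payload 010011.
Byte 3: 0x9C = 10011100 (10xxxxxx ✓), payload 011100.
Byte 4: 0xB0 = 10110000 (10xxxxxx ✓), payload 110000.
Concatenate: 001010011011100110000 = 0x53730 (21 bits → U+53730).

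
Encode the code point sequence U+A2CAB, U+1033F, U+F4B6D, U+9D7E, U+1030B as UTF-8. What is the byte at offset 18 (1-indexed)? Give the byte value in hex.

1-indexed offset 18 is 0-indexed offset 17.
U+A2CAB → 4-byte form F2 A2 B2 AB at offsets 0–3.
U+1033F → 4-byte form F0 90 8C BF at offsets 4–7.
U+F4B6D → 4-byte form F3 B4 AD AD at offsets 8–11.
U+9D7E → 3-byte form E9 B5 BE at offsets 12–14.
U+1030B → 4-byte form F0 90 8C 8B at offsets 15–18.
Offset 17 falls in char 5's range; it's byte 3 of F0 90 8C 8B = 0x8C.

0x8C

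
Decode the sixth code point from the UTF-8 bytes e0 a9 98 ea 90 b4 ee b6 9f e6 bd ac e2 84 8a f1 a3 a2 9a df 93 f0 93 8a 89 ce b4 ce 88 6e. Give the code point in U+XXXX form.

U+6389A

Offset 0: leading byte 0xE0 = 11100000 → 3-byte char #1 = E0 A9 98.
Offset 3: leading byte 0xEA = 11101010 → 3-byte char #2 = EA 90 B4.
Offset 6: leading byte 0xEE = 11101110 → 3-byte char #3 = EE B6 9F.
Offset 9: leading byte 0xE6 = 11100110 → 3-byte char #4 = E6 BD AC.
Offset 12: leading byte 0xE2 = 11100010 → 3-byte char #5 = E2 84 8A.
Offset 15: leading byte 0xF1 = 11110001 → 4-byte char #6 = F1 A3 A2 9A.
Leading byte 0xF1 = 11110001 matches 11110xxx → 4-byte sequence.
Byte 1: 0xF1 = 11110001, payload 001 (3 bits).
Byte 2: 0xA3 = 10100011 (10xxxxxx ✓), payload 100011.
Byte 3: 0xA2 = 10100010 (10xxxxxx ✓), payload 100010.
Byte 4: 0x9A = 10011010 (10xxxxxx ✓), payload 011010.
Concatenate: 001100011100010011010 = 0x6389A (21 bits → U+6389A).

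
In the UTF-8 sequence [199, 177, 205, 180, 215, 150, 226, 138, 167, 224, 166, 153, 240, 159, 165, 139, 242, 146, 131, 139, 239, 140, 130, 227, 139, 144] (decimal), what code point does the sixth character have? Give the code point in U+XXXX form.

U+1F94B

Offset 0: leading byte 0xC7 = 11000111 → 2-byte char #1 = C7 B1.
Offset 2: leading byte 0xCD = 11001101 → 2-byte char #2 = CD B4.
Offset 4: leading byte 0xD7 = 11010111 → 2-byte char #3 = D7 96.
Offset 6: leading byte 0xE2 = 11100010 → 3-byte char #4 = E2 8A A7.
Offset 9: leading byte 0xE0 = 11100000 → 3-byte char #5 = E0 A6 99.
Offset 12: leading byte 0xF0 = 11110000 → 4-byte char #6 = F0 9F A5 8B.
Leading byte 0xF0 = 11110000 matches 11110xxx → 4-byte sequence.
Byte 1: 0xF0 = 11110000, payload 000 (3 bits).
Byte 2: 0x9F = 10011111 (10xxxxxx ✓), payload 011111.
Byte 3: 0xA5 = 10100101 (10xxxxxx ✓), payload 100101.
Byte 4: 0x8B = 10001011 (10xxxxxx ✓), payload 001011.
Concatenate: 000011111100101001011 = 0x1F94B (21 bits → U+1F94B).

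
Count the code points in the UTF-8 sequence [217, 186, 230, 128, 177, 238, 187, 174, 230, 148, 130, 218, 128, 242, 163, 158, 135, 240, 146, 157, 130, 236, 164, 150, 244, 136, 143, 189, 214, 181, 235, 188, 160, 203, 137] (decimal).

12

Byte at offset 0: 0xD9 = 11011001 → 2-byte char (#1). Advance 2.
Byte at offset 2: 0xE6 = 11100110 → 3-byte char (#2). Advance 3.
Byte at offset 5: 0xEE = 11101110 → 3-byte char (#3). Advance 3.
Byte at offset 8: 0xE6 = 11100110 → 3-byte char (#4). Advance 3.
Byte at offset 11: 0xDA = 11011010 → 2-byte char (#5). Advance 2.
Byte at offset 13: 0xF2 = 11110010 → 4-byte char (#6). Advance 4.
Byte at offset 17: 0xF0 = 11110000 → 4-byte char (#7). Advance 4.
Byte at offset 21: 0xEC = 11101100 → 3-byte char (#8). Advance 3.
Byte at offset 24: 0xF4 = 11110100 → 4-byte char (#9). Advance 4.
Byte at offset 28: 0xD6 = 11010110 → 2-byte char (#10). Advance 2.
Byte at offset 30: 0xEB = 11101011 → 3-byte char (#11). Advance 3.
Byte at offset 33: 0xCB = 11001011 → 2-byte char (#12). Advance 2.
Reached end at offset 35 after 12 code points.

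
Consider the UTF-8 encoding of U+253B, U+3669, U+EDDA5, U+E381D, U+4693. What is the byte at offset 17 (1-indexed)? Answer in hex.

1-indexed offset 17 is 0-indexed offset 16.
U+253B → 3-byte form E2 94 BB at offsets 0–2.
U+3669 → 3-byte form E3 99 A9 at offsets 3–5.
U+EDDA5 → 4-byte form F3 AD B6 A5 at offsets 6–9.
U+E381D → 4-byte form F3 A3 A0 9D at offsets 10–13.
U+4693 → 3-byte form E4 9A 93 at offsets 14–16.
Offset 16 falls in char 5's range; it's byte 3 of E4 9A 93 = 0x93.

0x93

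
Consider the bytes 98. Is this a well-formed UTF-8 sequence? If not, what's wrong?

invalid (continuation byte with no leading byte)

Byte 0x98 = 10011000 has the form 10xxxxxx — a continuation byte — but there is no preceding leading byte.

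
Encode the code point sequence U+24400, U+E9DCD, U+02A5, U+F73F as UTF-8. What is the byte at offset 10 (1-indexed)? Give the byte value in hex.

0xA5

1-indexed offset 10 is 0-indexed offset 9.
U+24400 → 4-byte form F0 A4 90 80 at offsets 0–3.
U+E9DCD → 4-byte form F3 A9 B7 8D at offsets 4–7.
U+02A5 → 2-byte form CA A5 at offsets 8–9.
Offset 9 falls in char 3's range; it's byte 2 of CA A5 = 0xA5.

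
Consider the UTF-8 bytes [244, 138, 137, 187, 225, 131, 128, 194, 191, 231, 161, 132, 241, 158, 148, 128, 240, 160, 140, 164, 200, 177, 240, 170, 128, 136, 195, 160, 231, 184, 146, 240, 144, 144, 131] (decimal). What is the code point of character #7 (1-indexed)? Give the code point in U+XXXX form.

U+0231

Offset 0: leading byte 0xF4 = 11110100 → 4-byte char #1 = F4 8A 89 BB.
Offset 4: leading byte 0xE1 = 11100001 → 3-byte char #2 = E1 83 80.
Offset 7: leading byte 0xC2 = 11000010 → 2-byte char #3 = C2 BF.
Offset 9: leading byte 0xE7 = 11100111 → 3-byte char #4 = E7 A1 84.
Offset 12: leading byte 0xF1 = 11110001 → 4-byte char #5 = F1 9E 94 80.
Offset 16: leading byte 0xF0 = 11110000 → 4-byte char #6 = F0 A0 8C A4.
Offset 20: leading byte 0xC8 = 11001000 → 2-byte char #7 = C8 B1.
Leading byte 0xC8 = 11001000 matches 110xxxxx → 2-byte sequence.
Byte 1: 0xC8 = 11001000, payload 01000 (5 bits).
Byte 2: 0xB1 = 10110001 (10xxxxxx ✓), payload 110001.
Concatenate: 01000110001 = 0x231 (11 bits → U+0231).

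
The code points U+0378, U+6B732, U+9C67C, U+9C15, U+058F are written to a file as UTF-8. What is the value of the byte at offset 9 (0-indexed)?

U+0378 → 2-byte form CD B8 at offsets 0–1.
U+6B732 → 4-byte form F1 AB 9C B2 at offsets 2–5.
U+9C67C → 4-byte form F2 9C 99 BC at offsets 6–9.
Offset 9 falls in char 3's range; it's byte 4 of F2 9C 99 BC = 0xBC.

0xBC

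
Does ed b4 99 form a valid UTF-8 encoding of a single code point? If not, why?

Structurally a 3-byte sequence; payload = 0xDD19.
But 0xDD19 is in U+D800–U+DFFF, the surrogate range. Surrogates are not Unicode scalar values and are forbidden in UTF-8.

invalid (encodes a surrogate (U+D800–U+DFFF))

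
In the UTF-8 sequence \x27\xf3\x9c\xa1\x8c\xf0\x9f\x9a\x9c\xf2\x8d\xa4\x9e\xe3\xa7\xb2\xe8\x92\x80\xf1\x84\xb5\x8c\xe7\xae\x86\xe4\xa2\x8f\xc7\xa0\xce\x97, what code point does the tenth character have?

U+01E0

Offset 0: leading byte 0x27 = 00100111 → 1-byte char #1 = 27.
Offset 1: leading byte 0xF3 = 11110011 → 4-byte char #2 = F3 9C A1 8C.
Offset 5: leading byte 0xF0 = 11110000 → 4-byte char #3 = F0 9F 9A 9C.
Offset 9: leading byte 0xF2 = 11110010 → 4-byte char #4 = F2 8D A4 9E.
Offset 13: leading byte 0xE3 = 11100011 → 3-byte char #5 = E3 A7 B2.
Offset 16: leading byte 0xE8 = 11101000 → 3-byte char #6 = E8 92 80.
Offset 19: leading byte 0xF1 = 11110001 → 4-byte char #7 = F1 84 B5 8C.
Offset 23: leading byte 0xE7 = 11100111 → 3-byte char #8 = E7 AE 86.
Offset 26: leading byte 0xE4 = 11100100 → 3-byte char #9 = E4 A2 8F.
Offset 29: leading byte 0xC7 = 11000111 → 2-byte char #10 = C7 A0.
Leading byte 0xC7 = 11000111 matches 110xxxxx → 2-byte sequence.
Byte 1: 0xC7 = 11000111, payload 00111 (5 bits).
Byte 2: 0xA0 = 10100000 (10xxxxxx ✓), payload 100000.
Concatenate: 00111100000 = 0x1E0 (11 bits → U+01E0).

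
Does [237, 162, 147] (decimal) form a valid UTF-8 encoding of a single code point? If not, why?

Structurally a 3-byte sequence; payload = 0xD893.
But 0xD893 is in U+D800–U+DFFF, the surrogate range. Surrogates are not Unicode scalar values and are forbidden in UTF-8.

invalid (encodes a surrogate (U+D800–U+DFFF))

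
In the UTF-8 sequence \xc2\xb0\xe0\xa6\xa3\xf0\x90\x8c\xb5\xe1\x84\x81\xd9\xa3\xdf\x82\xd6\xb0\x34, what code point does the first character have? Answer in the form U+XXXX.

Offset 0: leading byte 0xC2 = 11000010 → 2-byte char #1 = C2 B0.
Leading byte 0xC2 = 11000010 matches 110xxxxx → 2-byte sequence.
Byte 1: 0xC2 = 11000010, payload 00010 (5 bits).
Byte 2: 0xB0 = 10110000 (10xxxxxx ✓), payload 110000.
Concatenate: 00010110000 = 0xB0 (11 bits → U+00B0).

U+00B0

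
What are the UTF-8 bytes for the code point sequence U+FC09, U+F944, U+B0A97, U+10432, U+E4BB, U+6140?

EF B0 89 EF A5 84 F2 B0 AA 97 F0 90 90 B2 EE 92 BB E6 85 80

U+FC09: 3-byte form → EF B0 89.
U+F944: 3-byte form → EF A5 84.
U+B0A97: 4-byte form → F2 B0 AA 97.
U+10432: 4-byte form → F0 90 90 B2.
U+E4BB: 3-byte form → EE 92 BB.
U+6140: 3-byte form → E6 85 80.
Concatenated (20 bytes): EF B0 89 EF A5 84 F2 B0 AA 97 F0 90 90 B2 EE 92 BB E6 85 80.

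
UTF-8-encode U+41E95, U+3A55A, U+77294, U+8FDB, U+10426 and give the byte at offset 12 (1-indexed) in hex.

1-indexed offset 12 is 0-indexed offset 11.
U+41E95 → 4-byte form F1 81 BA 95 at offsets 0–3.
U+3A55A → 4-byte form F0 BA 95 9A at offsets 4–7.
U+77294 → 4-byte form F1 B7 8A 94 at offsets 8–11.
Offset 11 falls in char 3's range; it's byte 4 of F1 B7 8A 94 = 0x94.

0x94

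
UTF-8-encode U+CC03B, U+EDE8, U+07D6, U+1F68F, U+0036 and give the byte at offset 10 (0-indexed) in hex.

0x9F

U+CC03B → 4-byte form F3 8C 80 BB at offsets 0–3.
U+EDE8 → 3-byte form EE B7 A8 at offsets 4–6.
U+07D6 → 2-byte form DF 96 at offsets 7–8.
U+1F68F → 4-byte form F0 9F 9A 8F at offsets 9–12.
Offset 10 falls in char 4's range; it's byte 2 of F0 9F 9A 8F = 0x9F.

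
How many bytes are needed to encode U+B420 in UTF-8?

3

U+B420 = 0xB420. UTF-8 uses 1 byte below 0x80, 2 below 0x800, 3 below 0x10000, 4 up to 0x10FFFF. 0xB420 is in U+0800–U+FFFF → 3 bytes.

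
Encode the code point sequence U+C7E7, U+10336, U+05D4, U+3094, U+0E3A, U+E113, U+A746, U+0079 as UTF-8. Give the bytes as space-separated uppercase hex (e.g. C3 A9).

U+C7E7: 3-byte form → EC 9F A7.
U+10336: 4-byte form → F0 90 8C B6.
U+05D4: 2-byte form → D7 94.
U+3094: 3-byte form → E3 82 94.
U+0E3A: 3-byte form → E0 B8 BA.
U+E113: 3-byte form → EE 84 93.
U+A746: 3-byte form → EA 9D 86.
U+0079: 1-byte form → 79.
Concatenated (22 bytes): EC 9F A7 F0 90 8C B6 D7 94 E3 82 94 E0 B8 BA EE 84 93 EA 9D 86 79.

EC 9F A7 F0 90 8C B6 D7 94 E3 82 94 E0 B8 BA EE 84 93 EA 9D 86 79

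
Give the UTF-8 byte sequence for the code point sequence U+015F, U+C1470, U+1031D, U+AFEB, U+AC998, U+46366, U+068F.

U+015F: 2-byte form → C5 9F.
U+C1470: 4-byte form → F3 81 91 B0.
U+1031D: 4-byte form → F0 90 8C 9D.
U+AFEB: 3-byte form → EA BF AB.
U+AC998: 4-byte form → F2 AC A6 98.
U+46366: 4-byte form → F1 86 8D A6.
U+068F: 2-byte form → DA 8F.
Concatenated (23 bytes): C5 9F F3 81 91 B0 F0 90 8C 9D EA BF AB F2 AC A6 98 F1 86 8D A6 DA 8F.

C5 9F F3 81 91 B0 F0 90 8C 9D EA BF AB F2 AC A6 98 F1 86 8D A6 DA 8F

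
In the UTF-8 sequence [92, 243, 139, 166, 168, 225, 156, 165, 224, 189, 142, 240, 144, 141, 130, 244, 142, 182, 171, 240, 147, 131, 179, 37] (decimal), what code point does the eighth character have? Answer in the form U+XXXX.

Offset 0: leading byte 0x5C = 01011100 → 1-byte char #1 = 5C.
Offset 1: leading byte 0xF3 = 11110011 → 4-byte char #2 = F3 8B A6 A8.
Offset 5: leading byte 0xE1 = 11100001 → 3-byte char #3 = E1 9C A5.
Offset 8: leading byte 0xE0 = 11100000 → 3-byte char #4 = E0 BD 8E.
Offset 11: leading byte 0xF0 = 11110000 → 4-byte char #5 = F0 90 8D 82.
Offset 15: leading byte 0xF4 = 11110100 → 4-byte char #6 = F4 8E B6 AB.
Offset 19: leading byte 0xF0 = 11110000 → 4-byte char #7 = F0 93 83 B3.
Offset 23: leading byte 0x25 = 00100101 → 1-byte char #8 = 25.
Leading byte 0x25 = 00100101 matches 0xxxxxxx → 1-byte sequence.
Byte 1: 0x25 = 00100101, payload 0100101 (7 bits).
Concatenate: 0100101 = 0x25 (7 bits → U+0025).

U+0025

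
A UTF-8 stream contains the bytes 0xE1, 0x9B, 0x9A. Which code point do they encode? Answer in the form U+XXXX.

U+16DA

Leading byte 0xE1 = 11100001 matches 1110xxxx → 3-byte sequence.
Byte 1: 0xE1 = 11100001, payload 0001 (4 bits).
Byte 2: 0x9B = 10011011 (10xxxxxx ✓), payload 011011.
Byte 3: 0x9A = 10011010 (10xxxxxx ✓), payload 011010.
Concatenate: 0001011011011010 = 0x16DA (16 bits → U+16DA).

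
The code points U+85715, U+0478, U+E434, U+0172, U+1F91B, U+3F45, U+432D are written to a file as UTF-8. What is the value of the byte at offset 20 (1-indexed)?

0x8C

1-indexed offset 20 is 0-indexed offset 19.
U+85715 → 4-byte form F2 85 9C 95 at offsets 0–3.
U+0478 → 2-byte form D1 B8 at offsets 4–5.
U+E434 → 3-byte form EE 90 B4 at offsets 6–8.
U+0172 → 2-byte form C5 B2 at offsets 9–10.
U+1F91B → 4-byte form F0 9F A4 9B at offsets 11–14.
U+3F45 → 3-byte form E3 BD 85 at offsets 15–17.
U+432D → 3-byte form E4 8C AD at offsets 18–20.
Offset 19 falls in char 7's range; it's byte 2 of E4 8C AD = 0x8C.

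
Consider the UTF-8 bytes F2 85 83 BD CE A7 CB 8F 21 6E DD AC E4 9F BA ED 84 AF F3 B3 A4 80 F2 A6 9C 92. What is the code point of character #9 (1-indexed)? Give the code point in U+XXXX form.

U+F3900

Offset 0: leading byte 0xF2 = 11110010 → 4-byte char #1 = F2 85 83 BD.
Offset 4: leading byte 0xCE = 11001110 → 2-byte char #2 = CE A7.
Offset 6: leading byte 0xCB = 11001011 → 2-byte char #3 = CB 8F.
Offset 8: leading byte 0x21 = 00100001 → 1-byte char #4 = 21.
Offset 9: leading byte 0x6E = 01101110 → 1-byte char #5 = 6E.
Offset 10: leading byte 0xDD = 11011101 → 2-byte char #6 = DD AC.
Offset 12: leading byte 0xE4 = 11100100 → 3-byte char #7 = E4 9F BA.
Offset 15: leading byte 0xED = 11101101 → 3-byte char #8 = ED 84 AF.
Offset 18: leading byte 0xF3 = 11110011 → 4-byte char #9 = F3 B3 A4 80.
Leading byte 0xF3 = 11110011 matches 11110xxx → 4-byte sequence.
Byte 1: 0xF3 = 11110011, payload 011 (3 bits).
Byte 2: 0xB3 = 10110011 (10xxxxxx ✓), payload 110011.
Byte 3: 0xA4 = 10100100 (10xxxxxx ✓), payload 100100.
Byte 4: 0x80 = 10000000 (10xxxxxx ✓), payload 000000.
Concatenate: 011110011100100000000 = 0xF3900 (21 bits → U+F3900).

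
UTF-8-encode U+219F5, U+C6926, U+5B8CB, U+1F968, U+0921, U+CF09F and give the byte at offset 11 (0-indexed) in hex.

0x8B

U+219F5 → 4-byte form F0 A1 A7 B5 at offsets 0–3.
U+C6926 → 4-byte form F3 86 A4 A6 at offsets 4–7.
U+5B8CB → 4-byte form F1 9B A3 8B at offsets 8–11.
Offset 11 falls in char 3's range; it's byte 4 of F1 9B A3 8B = 0x8B.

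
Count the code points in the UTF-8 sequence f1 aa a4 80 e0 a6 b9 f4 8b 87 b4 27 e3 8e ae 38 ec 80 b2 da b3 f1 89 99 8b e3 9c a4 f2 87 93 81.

11

Byte at offset 0: 0xF1 = 11110001 → 4-byte char (#1). Advance 4.
Byte at offset 4: 0xE0 = 11100000 → 3-byte char (#2). Advance 3.
Byte at offset 7: 0xF4 = 11110100 → 4-byte char (#3). Advance 4.
Byte at offset 11: 0x27 = 00100111 → 1-byte char (#4). Advance 1.
Byte at offset 12: 0xE3 = 11100011 → 3-byte char (#5). Advance 3.
Byte at offset 15: 0x38 = 00111000 → 1-byte char (#6). Advance 1.
Byte at offset 16: 0xEC = 11101100 → 3-byte char (#7). Advance 3.
Byte at offset 19: 0xDA = 11011010 → 2-byte char (#8). Advance 2.
Byte at offset 21: 0xF1 = 11110001 → 4-byte char (#9). Advance 4.
Byte at offset 25: 0xE3 = 11100011 → 3-byte char (#10). Advance 3.
Byte at offset 28: 0xF2 = 11110010 → 4-byte char (#11). Advance 4.
Reached end at offset 32 after 11 code points.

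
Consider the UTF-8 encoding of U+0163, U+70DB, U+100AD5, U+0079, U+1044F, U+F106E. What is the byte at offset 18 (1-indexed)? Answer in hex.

0xAE

1-indexed offset 18 is 0-indexed offset 17.
U+0163 → 2-byte form C5 A3 at offsets 0–1.
U+70DB → 3-byte form E7 83 9B at offsets 2–4.
U+100AD5 → 4-byte form F4 80 AB 95 at offsets 5–8.
U+0079 → 1-byte form 79 at offsets 9–9.
U+1044F → 4-byte form F0 90 91 8F at offsets 10–13.
U+F106E → 4-byte form F3 B1 81 AE at offsets 14–17.
Offset 17 falls in char 6's range; it's byte 4 of F3 B1 81 AE = 0xAE.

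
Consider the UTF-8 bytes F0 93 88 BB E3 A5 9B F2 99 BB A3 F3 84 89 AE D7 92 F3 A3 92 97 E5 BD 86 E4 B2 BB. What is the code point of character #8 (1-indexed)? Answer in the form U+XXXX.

Offset 0: leading byte 0xF0 = 11110000 → 4-byte char #1 = F0 93 88 BB.
Offset 4: leading byte 0xE3 = 11100011 → 3-byte char #2 = E3 A5 9B.
Offset 7: leading byte 0xF2 = 11110010 → 4-byte char #3 = F2 99 BB A3.
Offset 11: leading byte 0xF3 = 11110011 → 4-byte char #4 = F3 84 89 AE.
Offset 15: leading byte 0xD7 = 11010111 → 2-byte char #5 = D7 92.
Offset 17: leading byte 0xF3 = 11110011 → 4-byte char #6 = F3 A3 92 97.
Offset 21: leading byte 0xE5 = 11100101 → 3-byte char #7 = E5 BD 86.
Offset 24: leading byte 0xE4 = 11100100 → 3-byte char #8 = E4 B2 BB.
Leading byte 0xE4 = 11100100 matches 1110xxxx → 3-byte sequence.
Byte 1: 0xE4 = 11100100, payload 0100 (4 bits).
Byte 2: 0xB2 = 10110010 (10xxxxxx ✓), payload 110010.
Byte 3: 0xBB = 10111011 (10xxxxxx ✓), payload 111011.
Concatenate: 0100110010111011 = 0x4CBB (16 bits → U+4CBB).

U+4CBB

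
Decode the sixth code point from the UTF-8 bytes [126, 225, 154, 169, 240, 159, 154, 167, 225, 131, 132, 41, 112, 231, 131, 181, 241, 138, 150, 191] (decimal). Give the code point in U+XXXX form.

U+0070

Offset 0: leading byte 0x7E = 01111110 → 1-byte char #1 = 7E.
Offset 1: leading byte 0xE1 = 11100001 → 3-byte char #2 = E1 9A A9.
Offset 4: leading byte 0xF0 = 11110000 → 4-byte char #3 = F0 9F 9A A7.
Offset 8: leading byte 0xE1 = 11100001 → 3-byte char #4 = E1 83 84.
Offset 11: leading byte 0x29 = 00101001 → 1-byte char #5 = 29.
Offset 12: leading byte 0x70 = 01110000 → 1-byte char #6 = 70.
Leading byte 0x70 = 01110000 matches 0xxxxxxx → 1-byte sequence.
Byte 1: 0x70 = 01110000, payload 1110000 (7 bits).
Concatenate: 1110000 = 0x70 (7 bits → U+0070).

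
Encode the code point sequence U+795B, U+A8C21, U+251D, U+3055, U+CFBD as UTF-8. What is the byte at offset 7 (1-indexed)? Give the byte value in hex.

0xA1

1-indexed offset 7 is 0-indexed offset 6.
U+795B → 3-byte form E7 A5 9B at offsets 0–2.
U+A8C21 → 4-byte form F2 A8 B0 A1 at offsets 3–6.
Offset 6 falls in char 2's range; it's byte 4 of F2 A8 B0 A1 = 0xA1.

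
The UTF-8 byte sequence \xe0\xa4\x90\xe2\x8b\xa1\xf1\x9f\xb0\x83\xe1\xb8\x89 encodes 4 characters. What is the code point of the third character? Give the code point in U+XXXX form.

Offset 0: leading byte 0xE0 = 11100000 → 3-byte char #1 = E0 A4 90.
Offset 3: leading byte 0xE2 = 11100010 → 3-byte char #2 = E2 8B A1.
Offset 6: leading byte 0xF1 = 11110001 → 4-byte char #3 = F1 9F B0 83.
Leading byte 0xF1 = 11110001 matches 11110xxx → 4-byte sequence.
Byte 1: 0xF1 = 11110001, payload 001 (3 bits).
Byte 2: 0x9F = 10011111 (10xxxxxx ✓), payload 011111.
Byte 3: 0xB0 = 10110000 (10xxxxxx ✓), payload 110000.
Byte 4: 0x83 = 10000011 (10xxxxxx ✓), payload 000011.
Concatenate: 001011111110000000011 = 0x5FC03 (21 bits → U+5FC03).

U+5FC03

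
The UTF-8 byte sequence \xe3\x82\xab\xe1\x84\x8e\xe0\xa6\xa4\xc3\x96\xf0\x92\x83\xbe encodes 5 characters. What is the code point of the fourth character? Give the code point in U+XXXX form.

U+00D6

Offset 0: leading byte 0xE3 = 11100011 → 3-byte char #1 = E3 82 AB.
Offset 3: leading byte 0xE1 = 11100001 → 3-byte char #2 = E1 84 8E.
Offset 6: leading byte 0xE0 = 11100000 → 3-byte char #3 = E0 A6 A4.
Offset 9: leading byte 0xC3 = 11000011 → 2-byte char #4 = C3 96.
Leading byte 0xC3 = 11000011 matches 110xxxxx → 2-byte sequence.
Byte 1: 0xC3 = 11000011, payload 00011 (5 bits).
Byte 2: 0x96 = 10010110 (10xxxxxx ✓), payload 010110.
Concatenate: 00011010110 = 0xD6 (11 bits → U+00D6).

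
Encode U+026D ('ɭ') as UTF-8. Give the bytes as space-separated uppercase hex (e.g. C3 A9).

C9 AD

U+026D = 0x26D = 621 decimal. In range U+0080–U+07FF → 2-byte form: 110xxxxx 10xxxxxx.
Binary (11 bits): 01001101101.
Split 5+6: 01001 | 101101.
Byte 1: 11001001 = 0xC9.
Byte 2: 10101101 = 0xAD.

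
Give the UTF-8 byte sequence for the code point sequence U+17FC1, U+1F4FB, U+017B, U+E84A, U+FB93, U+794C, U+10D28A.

U+17FC1: 4-byte form → F0 97 BF 81.
U+1F4FB: 4-byte form → F0 9F 93 BB.
U+017B: 2-byte form → C5 BB.
U+E84A: 3-byte form → EE A1 8A.
U+FB93: 3-byte form → EF AE 93.
U+794C: 3-byte form → E7 A5 8C.
U+10D28A: 4-byte form → F4 8D 8A 8A.
Concatenated (23 bytes): F0 97 BF 81 F0 9F 93 BB C5 BB EE A1 8A EF AE 93 E7 A5 8C F4 8D 8A 8A.

F0 97 BF 81 F0 9F 93 BB C5 BB EE A1 8A EF AE 93 E7 A5 8C F4 8D 8A 8A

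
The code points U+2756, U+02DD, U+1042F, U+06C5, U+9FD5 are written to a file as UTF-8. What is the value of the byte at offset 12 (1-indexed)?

1-indexed offset 12 is 0-indexed offset 11.
U+2756 → 3-byte form E2 9D 96 at offsets 0–2.
U+02DD → 2-byte form CB 9D at offsets 3–4.
U+1042F → 4-byte form F0 90 90 AF at offsets 5–8.
U+06C5 → 2-byte form DB 85 at offsets 9–10.
U+9FD5 → 3-byte form E9 BF 95 at offsets 11–13.
Offset 11 falls in char 5's range; it's byte 1 of E9 BF 95 = 0xE9.

0xE9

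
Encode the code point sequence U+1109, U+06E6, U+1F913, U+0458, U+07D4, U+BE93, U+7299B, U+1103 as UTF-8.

U+1109: 3-byte form → E1 84 89.
U+06E6: 2-byte form → DB A6.
U+1F913: 4-byte form → F0 9F A4 93.
U+0458: 2-byte form → D1 98.
U+07D4: 2-byte form → DF 94.
U+BE93: 3-byte form → EB BA 93.
U+7299B: 4-byte form → F1 B2 A6 9B.
U+1103: 3-byte form → E1 84 83.
Concatenated (23 bytes): E1 84 89 DB A6 F0 9F A4 93 D1 98 DF 94 EB BA 93 F1 B2 A6 9B E1 84 83.

E1 84 89 DB A6 F0 9F A4 93 D1 98 DF 94 EB BA 93 F1 B2 A6 9B E1 84 83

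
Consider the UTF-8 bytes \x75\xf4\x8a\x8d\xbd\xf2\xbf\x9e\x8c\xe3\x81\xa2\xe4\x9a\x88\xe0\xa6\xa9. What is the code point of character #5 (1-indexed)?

U+4688

Offset 0: leading byte 0x75 = 01110101 → 1-byte char #1 = 75.
Offset 1: leading byte 0xF4 = 11110100 → 4-byte char #2 = F4 8A 8D BD.
Offset 5: leading byte 0xF2 = 11110010 → 4-byte char #3 = F2 BF 9E 8C.
Offset 9: leading byte 0xE3 = 11100011 → 3-byte char #4 = E3 81 A2.
Offset 12: leading byte 0xE4 = 11100100 → 3-byte char #5 = E4 9A 88.
Leading byte 0xE4 = 11100100 matches 1110xxxx → 3-byte sequence.
Byte 1: 0xE4 = 11100100, payload 0100 (4 bits).
Byte 2: 0x9A = 10011010 (10xxxxxx ✓), payload 011010.
Byte 3: 0x88 = 10001000 (10xxxxxx ✓), payload 001000.
Concatenate: 0100011010001000 = 0x4688 (16 bits → U+4688).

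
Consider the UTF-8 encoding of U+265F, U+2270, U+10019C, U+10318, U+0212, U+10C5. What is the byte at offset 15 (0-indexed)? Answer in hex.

0x92

U+265F → 3-byte form E2 99 9F at offsets 0–2.
U+2270 → 3-byte form E2 89 B0 at offsets 3–5.
U+10019C → 4-byte form F4 80 86 9C at offsets 6–9.
U+10318 → 4-byte form F0 90 8C 98 at offsets 10–13.
U+0212 → 2-byte form C8 92 at offsets 14–15.
Offset 15 falls in char 5's range; it's byte 2 of C8 92 = 0x92.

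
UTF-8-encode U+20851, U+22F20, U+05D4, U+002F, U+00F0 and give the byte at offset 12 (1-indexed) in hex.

0xC3

1-indexed offset 12 is 0-indexed offset 11.
U+20851 → 4-byte form F0 A0 A1 91 at offsets 0–3.
U+22F20 → 4-byte form F0 A2 BC A0 at offsets 4–7.
U+05D4 → 2-byte form D7 94 at offsets 8–9.
U+002F → 1-byte form 2F at offsets 10–10.
U+00F0 → 2-byte form C3 B0 at offsets 11–12.
Offset 11 falls in char 5's range; it's byte 1 of C3 B0 = 0xC3.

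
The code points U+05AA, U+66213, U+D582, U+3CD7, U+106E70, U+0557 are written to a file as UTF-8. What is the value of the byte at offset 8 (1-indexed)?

0x96

1-indexed offset 8 is 0-indexed offset 7.
U+05AA → 2-byte form D6 AA at offsets 0–1.
U+66213 → 4-byte form F1 A6 88 93 at offsets 2–5.
U+D582 → 3-byte form ED 96 82 at offsets 6–8.
Offset 7 falls in char 3's range; it's byte 2 of ED 96 82 = 0x96.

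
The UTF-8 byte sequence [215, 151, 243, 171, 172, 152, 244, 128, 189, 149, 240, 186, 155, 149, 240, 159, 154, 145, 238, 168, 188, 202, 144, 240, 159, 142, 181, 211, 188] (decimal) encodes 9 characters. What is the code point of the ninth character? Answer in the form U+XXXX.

Offset 0: leading byte 0xD7 = 11010111 → 2-byte char #1 = D7 97.
Offset 2: leading byte 0xF3 = 11110011 → 4-byte char #2 = F3 AB AC 98.
Offset 6: leading byte 0xF4 = 11110100 → 4-byte char #3 = F4 80 BD 95.
Offset 10: leading byte 0xF0 = 11110000 → 4-byte char #4 = F0 BA 9B 95.
Offset 14: leading byte 0xF0 = 11110000 → 4-byte char #5 = F0 9F 9A 91.
Offset 18: leading byte 0xEE = 11101110 → 3-byte char #6 = EE A8 BC.
Offset 21: leading byte 0xCA = 11001010 → 2-byte char #7 = CA 90.
Offset 23: leading byte 0xF0 = 11110000 → 4-byte char #8 = F0 9F 8E B5.
Offset 27: leading byte 0xD3 = 11010011 → 2-byte char #9 = D3 BC.
Leading byte 0xD3 = 11010011 matches 110xxxxx → 2-byte sequence.
Byte 1: 0xD3 = 11010011, payload 10011 (5 bits).
Byte 2: 0xBC = 10111100 (10xxxxxx ✓), payload 111100.
Concatenate: 10011111100 = 0x4FC (11 bits → U+04FC).

U+04FC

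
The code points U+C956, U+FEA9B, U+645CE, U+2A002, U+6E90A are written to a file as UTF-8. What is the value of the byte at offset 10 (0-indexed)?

0x8E

U+C956 → 3-byte form EC A5 96 at offsets 0–2.
U+FEA9B → 4-byte form F3 BE AA 9B at offsets 3–6.
U+645CE → 4-byte form F1 A4 97 8E at offsets 7–10.
Offset 10 falls in char 3's range; it's byte 4 of F1 A4 97 8E = 0x8E.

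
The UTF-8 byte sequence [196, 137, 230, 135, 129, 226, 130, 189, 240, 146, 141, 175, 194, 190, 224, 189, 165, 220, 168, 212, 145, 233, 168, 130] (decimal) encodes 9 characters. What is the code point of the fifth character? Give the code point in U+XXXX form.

Offset 0: leading byte 0xC4 = 11000100 → 2-byte char #1 = C4 89.
Offset 2: leading byte 0xE6 = 11100110 → 3-byte char #2 = E6 87 81.
Offset 5: leading byte 0xE2 = 11100010 → 3-byte char #3 = E2 82 BD.
Offset 8: leading byte 0xF0 = 11110000 → 4-byte char #4 = F0 92 8D AF.
Offset 12: leading byte 0xC2 = 11000010 → 2-byte char #5 = C2 BE.
Leading byte 0xC2 = 11000010 matches 110xxxxx → 2-byte sequence.
Byte 1: 0xC2 = 11000010, payload 00010 (5 bits).
Byte 2: 0xBE = 10111110 (10xxxxxx ✓), payload 111110.
Concatenate: 00010111110 = 0xBE (11 bits → U+00BE).

U+00BE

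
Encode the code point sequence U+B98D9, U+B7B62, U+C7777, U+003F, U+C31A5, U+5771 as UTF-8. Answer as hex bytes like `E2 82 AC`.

U+B98D9: 4-byte form → F2 B9 A3 99.
U+B7B62: 4-byte form → F2 B7 AD A2.
U+C7777: 4-byte form → F3 87 9D B7.
U+003F: 1-byte form → 3F.
U+C31A5: 4-byte form → F3 83 86 A5.
U+5771: 3-byte form → E5 9D B1.
Concatenated (20 bytes): F2 B9 A3 99 F2 B7 AD A2 F3 87 9D B7 3F F3 83 86 A5 E5 9D B1.

F2 B9 A3 99 F2 B7 AD A2 F3 87 9D B7 3F F3 83 86 A5 E5 9D B1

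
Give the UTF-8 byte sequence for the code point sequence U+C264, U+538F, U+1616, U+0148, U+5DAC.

EC 89 A4 E5 8E 8F E1 98 96 C5 88 E5 B6 AC

U+C264: 3-byte form → EC 89 A4.
U+538F: 3-byte form → E5 8E 8F.
U+1616: 3-byte form → E1 98 96.
U+0148: 2-byte form → C5 88.
U+5DAC: 3-byte form → E5 B6 AC.
Concatenated (14 bytes): EC 89 A4 E5 8E 8F E1 98 96 C5 88 E5 B6 AC.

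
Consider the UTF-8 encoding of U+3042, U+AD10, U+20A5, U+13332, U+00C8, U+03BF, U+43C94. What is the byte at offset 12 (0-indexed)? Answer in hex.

U+3042 → 3-byte form E3 81 82 at offsets 0–2.
U+AD10 → 3-byte form EA B4 90 at offsets 3–5.
U+20A5 → 3-byte form E2 82 A5 at offsets 6–8.
U+13332 → 4-byte form F0 93 8C B2 at offsets 9–12.
Offset 12 falls in char 4's range; it's byte 4 of F0 93 8C B2 = 0xB2.

0xB2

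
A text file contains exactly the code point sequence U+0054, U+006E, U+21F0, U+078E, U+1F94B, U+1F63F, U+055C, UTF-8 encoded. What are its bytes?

54 6E E2 87 B0 DE 8E F0 9F A5 8B F0 9F 98 BF D5 9C

U+0054: 1-byte form → 54.
U+006E: 1-byte form → 6E.
U+21F0: 3-byte form → E2 87 B0.
U+078E: 2-byte form → DE 8E.
U+1F94B: 4-byte form → F0 9F A5 8B.
U+1F63F: 4-byte form → F0 9F 98 BF.
U+055C: 2-byte form → D5 9C.
Concatenated (17 bytes): 54 6E E2 87 B0 DE 8E F0 9F A5 8B F0 9F 98 BF D5 9C.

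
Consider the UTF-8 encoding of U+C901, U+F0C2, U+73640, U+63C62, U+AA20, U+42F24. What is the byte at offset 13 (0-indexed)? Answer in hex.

0xA2

U+C901 → 3-byte form EC A4 81 at offsets 0–2.
U+F0C2 → 3-byte form EF 83 82 at offsets 3–5.
U+73640 → 4-byte form F1 B3 99 80 at offsets 6–9.
U+63C62 → 4-byte form F1 A3 B1 A2 at offsets 10–13.
Offset 13 falls in char 4's range; it's byte 4 of F1 A3 B1 A2 = 0xA2.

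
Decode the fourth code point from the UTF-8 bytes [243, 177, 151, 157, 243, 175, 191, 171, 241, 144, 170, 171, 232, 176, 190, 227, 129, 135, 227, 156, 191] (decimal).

U+8C3E

Offset 0: leading byte 0xF3 = 11110011 → 4-byte char #1 = F3 B1 97 9D.
Offset 4: leading byte 0xF3 = 11110011 → 4-byte char #2 = F3 AF BF AB.
Offset 8: leading byte 0xF1 = 11110001 → 4-byte char #3 = F1 90 AA AB.
Offset 12: leading byte 0xE8 = 11101000 → 3-byte char #4 = E8 B0 BE.
Leading byte 0xE8 = 11101000 matches 1110xxxx → 3-byte sequence.
Byte 1: 0xE8 = 11101000, payload 1000 (4 bits).
Byte 2: 0xB0 = 10110000 (10xxxxxx ✓), payload 110000.
Byte 3: 0xBE = 10111110 (10xxxxxx ✓), payload 111110.
Concatenate: 1000110000111110 = 0x8C3E (16 bits → U+8C3E).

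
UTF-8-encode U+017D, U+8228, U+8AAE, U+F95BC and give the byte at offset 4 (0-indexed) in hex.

U+017D → 2-byte form C5 BD at offsets 0–1.
U+8228 → 3-byte form E8 88 A8 at offsets 2–4.
Offset 4 falls in char 2's range; it's byte 3 of E8 88 A8 = 0xA8.

0xA8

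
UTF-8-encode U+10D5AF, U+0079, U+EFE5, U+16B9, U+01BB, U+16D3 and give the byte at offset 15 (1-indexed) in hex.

1-indexed offset 15 is 0-indexed offset 14.
U+10D5AF → 4-byte form F4 8D 96 AF at offsets 0–3.
U+0079 → 1-byte form 79 at offsets 4–4.
U+EFE5 → 3-byte form EE BF A5 at offsets 5–7.
U+16B9 → 3-byte form E1 9A B9 at offsets 8–10.
U+01BB → 2-byte form C6 BB at offsets 11–12.
U+16D3 → 3-byte form E1 9B 93 at offsets 13–15.
Offset 14 falls in char 6's range; it's byte 2 of E1 9B 93 = 0x9B.

0x9B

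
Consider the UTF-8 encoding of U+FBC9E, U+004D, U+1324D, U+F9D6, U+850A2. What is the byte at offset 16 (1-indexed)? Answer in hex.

0xA2

1-indexed offset 16 is 0-indexed offset 15.
U+FBC9E → 4-byte form F3 BB B2 9E at offsets 0–3.
U+004D → 1-byte form 4D at offsets 4–4.
U+1324D → 4-byte form F0 93 89 8D at offsets 5–8.
U+F9D6 → 3-byte form EF A7 96 at offsets 9–11.
U+850A2 → 4-byte form F2 85 82 A2 at offsets 12–15.
Offset 15 falls in char 5's range; it's byte 4 of F2 85 82 A2 = 0xA2.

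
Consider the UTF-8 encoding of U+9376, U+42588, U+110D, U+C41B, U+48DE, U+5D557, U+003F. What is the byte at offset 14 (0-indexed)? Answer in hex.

0xA3

U+9376 → 3-byte form E9 8D B6 at offsets 0–2.
U+42588 → 4-byte form F1 82 96 88 at offsets 3–6.
U+110D → 3-byte form E1 84 8D at offsets 7–9.
U+C41B → 3-byte form EC 90 9B at offsets 10–12.
U+48DE → 3-byte form E4 A3 9E at offsets 13–15.
Offset 14 falls in char 5's range; it's byte 2 of E4 A3 9E = 0xA3.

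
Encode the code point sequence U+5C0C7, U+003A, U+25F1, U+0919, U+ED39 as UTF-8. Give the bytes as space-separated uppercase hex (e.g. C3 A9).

F1 9C 83 87 3A E2 97 B1 E0 A4 99 EE B4 B9

U+5C0C7: 4-byte form → F1 9C 83 87.
U+003A: 1-byte form → 3A.
U+25F1: 3-byte form → E2 97 B1.
U+0919: 3-byte form → E0 A4 99.
U+ED39: 3-byte form → EE B4 B9.
Concatenated (14 bytes): F1 9C 83 87 3A E2 97 B1 E0 A4 99 EE B4 B9.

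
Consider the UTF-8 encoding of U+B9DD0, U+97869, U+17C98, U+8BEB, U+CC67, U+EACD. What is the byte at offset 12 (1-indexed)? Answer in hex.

1-indexed offset 12 is 0-indexed offset 11.
U+B9DD0 → 4-byte form F2 B9 B7 90 at offsets 0–3.
U+97869 → 4-byte form F2 97 A1 A9 at offsets 4–7.
U+17C98 → 4-byte form F0 97 B2 98 at offsets 8–11.
Offset 11 falls in char 3's range; it's byte 4 of F0 97 B2 98 = 0x98.

0x98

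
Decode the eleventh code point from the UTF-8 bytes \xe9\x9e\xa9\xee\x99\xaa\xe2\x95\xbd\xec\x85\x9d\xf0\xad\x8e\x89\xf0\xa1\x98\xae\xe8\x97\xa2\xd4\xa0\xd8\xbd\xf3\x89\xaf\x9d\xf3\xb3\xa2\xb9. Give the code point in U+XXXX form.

U+F38B9

Offset 0: leading byte 0xE9 = 11101001 → 3-byte char #1 = E9 9E A9.
Offset 3: leading byte 0xEE = 11101110 → 3-byte char #2 = EE 99 AA.
Offset 6: leading byte 0xE2 = 11100010 → 3-byte char #3 = E2 95 BD.
Offset 9: leading byte 0xEC = 11101100 → 3-byte char #4 = EC 85 9D.
Offset 12: leading byte 0xF0 = 11110000 → 4-byte char #5 = F0 AD 8E 89.
Offset 16: leading byte 0xF0 = 11110000 → 4-byte char #6 = F0 A1 98 AE.
Offset 20: leading byte 0xE8 = 11101000 → 3-byte char #7 = E8 97 A2.
Offset 23: leading byte 0xD4 = 11010100 → 2-byte char #8 = D4 A0.
Offset 25: leading byte 0xD8 = 11011000 → 2-byte char #9 = D8 BD.
Offset 27: leading byte 0xF3 = 11110011 → 4-byte char #10 = F3 89 AF 9D.
Offset 31: leading byte 0xF3 = 11110011 → 4-byte char #11 = F3 B3 A2 B9.
Leading byte 0xF3 = 11110011 matches 11110xxx → 4-byte sequence.
Byte 1: 0xF3 = 11110011, payload 011 (3 bits).
Byte 2: 0xB3 = 10110011 (10xxxxxx ✓), payload 110011.
Byte 3: 0xA2 = 10100010 (10xxxxxx ✓), payload 100010.
Byte 4: 0xB9 = 10111001 (10xxxxxx ✓), payload 111001.
Concatenate: 011110011100010111001 = 0xF38B9 (21 bits → U+F38B9).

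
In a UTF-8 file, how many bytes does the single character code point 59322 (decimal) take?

U+E7BA = 0xE7BA. UTF-8 uses 1 byte below 0x80, 2 below 0x800, 3 below 0x10000, 4 up to 0x10FFFF. 0xE7BA is in U+0800–U+FFFF → 3 bytes.

3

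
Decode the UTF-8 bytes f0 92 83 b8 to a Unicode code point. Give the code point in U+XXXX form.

U+120F8

Leading byte 0xF0 = 11110000 matches 11110xxx → 4-byte sequence.
Byte 1: 0xF0 = 11110000, payload 000 (3 bits).
Byte 2: 0x92 = 10010010 (10xxxxxx ✓), payload 010010.
Byte 3: 0x83 = 10000011 (10xxxxxx ✓), payload 000011.
Byte 4: 0xB8 = 10111000 (10xxxxxx ✓), payload 111000.
Concatenate: 000010010000011111000 = 0x120F8 (21 bits → U+120F8).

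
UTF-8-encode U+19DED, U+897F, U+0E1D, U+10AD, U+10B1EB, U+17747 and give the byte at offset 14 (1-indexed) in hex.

0xF4

1-indexed offset 14 is 0-indexed offset 13.
U+19DED → 4-byte form F0 99 B7 AD at offsets 0–3.
U+897F → 3-byte form E8 A5 BF at offsets 4–6.
U+0E1D → 3-byte form E0 B8 9D at offsets 7–9.
U+10AD → 3-byte form E1 82 AD at offsets 10–12.
U+10B1EB → 4-byte form F4 8B 87 AB at offsets 13–16.
Offset 13 falls in char 5's range; it's byte 1 of F4 8B 87 AB = 0xF4.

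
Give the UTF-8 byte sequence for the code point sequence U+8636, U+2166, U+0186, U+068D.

E8 98 B6 E2 85 A6 C6 86 DA 8D

U+8636: 3-byte form → E8 98 B6.
U+2166: 3-byte form → E2 85 A6.
U+0186: 2-byte form → C6 86.
U+068D: 2-byte form → DA 8D.
Concatenated (10 bytes): E8 98 B6 E2 85 A6 C6 86 DA 8D.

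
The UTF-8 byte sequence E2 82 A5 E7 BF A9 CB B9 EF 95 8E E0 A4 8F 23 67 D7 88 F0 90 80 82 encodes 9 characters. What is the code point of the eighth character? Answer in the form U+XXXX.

U+05C8

Offset 0: leading byte 0xE2 = 11100010 → 3-byte char #1 = E2 82 A5.
Offset 3: leading byte 0xE7 = 11100111 → 3-byte char #2 = E7 BF A9.
Offset 6: leading byte 0xCB = 11001011 → 2-byte char #3 = CB B9.
Offset 8: leading byte 0xEF = 11101111 → 3-byte char #4 = EF 95 8E.
Offset 11: leading byte 0xE0 = 11100000 → 3-byte char #5 = E0 A4 8F.
Offset 14: leading byte 0x23 = 00100011 → 1-byte char #6 = 23.
Offset 15: leading byte 0x67 = 01100111 → 1-byte char #7 = 67.
Offset 16: leading byte 0xD7 = 11010111 → 2-byte char #8 = D7 88.
Leading byte 0xD7 = 11010111 matches 110xxxxx → 2-byte sequence.
Byte 1: 0xD7 = 11010111, payload 10111 (5 bits).
Byte 2: 0x88 = 10001000 (10xxxxxx ✓), payload 001000.
Concatenate: 10111001000 = 0x5C8 (11 bits → U+05C8).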